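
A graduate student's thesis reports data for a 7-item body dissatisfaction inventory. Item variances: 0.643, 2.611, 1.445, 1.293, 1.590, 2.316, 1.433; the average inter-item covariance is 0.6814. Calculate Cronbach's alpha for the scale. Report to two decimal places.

Σσᵢ² = 0.643 + 2.611 + 1.445 + 1.293 + 1.590 + 2.316 + 1.433 = 11.331
Sum of the 21 distinct covariances = 21 × 0.6814 = 14.3094
σ²_total = Σσᵢ² + 2·Σcov = 11.331 + 2 × 14.3094 = 39.9498
α = (7/6)·(1 − 11.331/39.9498) = 0.84

α = 0.84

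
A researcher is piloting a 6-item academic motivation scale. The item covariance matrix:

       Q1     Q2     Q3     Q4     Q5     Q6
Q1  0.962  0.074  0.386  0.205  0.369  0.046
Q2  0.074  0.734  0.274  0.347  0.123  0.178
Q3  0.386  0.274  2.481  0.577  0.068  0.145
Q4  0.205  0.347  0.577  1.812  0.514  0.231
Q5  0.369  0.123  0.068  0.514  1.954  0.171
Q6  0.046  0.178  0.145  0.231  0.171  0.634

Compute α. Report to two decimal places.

Σσ²ᵢ = 0.962 + 0.734 + 2.481 + 1.812 + 1.954 + 0.634 = 8.577
Σ_{i<j} σ_ij = 3.708
Var(T) = 8.577 + 2 × 3.708 = 15.993
α = (k/(k−1))·(1 − Σσ²ᵢ/Var(T)) = (6/5)·(1 − 8.577/15.993) = 0.56

α = 0.56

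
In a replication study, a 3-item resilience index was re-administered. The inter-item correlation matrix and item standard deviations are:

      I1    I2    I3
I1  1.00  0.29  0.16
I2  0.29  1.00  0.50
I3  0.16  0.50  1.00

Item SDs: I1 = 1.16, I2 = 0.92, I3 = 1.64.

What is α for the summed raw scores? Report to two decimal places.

Σσ²ᵢ = 1.16² + 0.92² + 1.64² = 4.8816
Covariances σ_ij = r_ij · s_i · s_j:
  σ(I1,I2) = 0.29 × 1.16 × 0.92 = 0.3095
  σ(I1,I3) = 0.16 × 1.16 × 1.64 = 0.3044
  σ(I2,I3) = 0.50 × 0.92 × 1.64 = 0.7544
σ²_T = Σσ²ᵢ + 2·Σσ_ij = 4.8816 + 2 × 1.3683 = 7.6182
α = (3/2)·(1 − 4.8816/7.6182) = 0.54

α = 0.54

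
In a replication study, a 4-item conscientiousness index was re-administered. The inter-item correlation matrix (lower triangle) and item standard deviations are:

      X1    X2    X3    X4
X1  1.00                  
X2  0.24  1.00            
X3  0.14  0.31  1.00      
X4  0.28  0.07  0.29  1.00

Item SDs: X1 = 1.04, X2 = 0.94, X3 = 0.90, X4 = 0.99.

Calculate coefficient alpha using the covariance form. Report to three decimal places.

α = 0.530

Σσ²ᵢ = 1.04² + 0.94² + 0.90² + 0.99² = 3.7553
Covariances σ_ij = r_ij · s_i · s_j:
  σ(X1,X2) = 0.24 × 1.04 × 0.94 = 0.2346
  σ(X1,X3) = 0.14 × 1.04 × 0.90 = 0.1310
  σ(X1,X4) = 0.28 × 1.04 × 0.99 = 0.2883
  σ(X2,X3) = 0.31 × 0.94 × 0.90 = 0.2623
  σ(X2,X4) = 0.07 × 0.94 × 0.99 = 0.0651
  σ(X3,X4) = 0.29 × 0.90 × 0.99 = 0.2584
σ²_T = Σσ²ᵢ + 2·Σσ_ij = 3.7553 + 2 × 1.2397 = 6.2347
α = (4/3)·(1 − 3.7553/6.2347) = 0.530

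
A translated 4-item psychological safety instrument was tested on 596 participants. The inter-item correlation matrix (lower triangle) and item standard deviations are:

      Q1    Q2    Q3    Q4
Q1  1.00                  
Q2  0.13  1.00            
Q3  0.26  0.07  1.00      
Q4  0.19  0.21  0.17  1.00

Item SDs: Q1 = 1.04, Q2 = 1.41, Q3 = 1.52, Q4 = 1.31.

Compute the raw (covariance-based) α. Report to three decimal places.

α = 0.438

Σσ²ᵢ = 1.04² + 1.41² + 1.52² + 1.31² = 7.0962
Covariances σ_ij = r_ij · s_i · s_j:
  σ(Q1,Q2) = 0.13 × 1.04 × 1.41 = 0.1906
  σ(Q1,Q3) = 0.26 × 1.04 × 1.52 = 0.4110
  σ(Q1,Q4) = 0.19 × 1.04 × 1.31 = 0.2589
  σ(Q2,Q3) = 0.07 × 1.41 × 1.52 = 0.1500
  σ(Q2,Q4) = 0.21 × 1.41 × 1.31 = 0.3879
  σ(Q3,Q4) = 0.17 × 1.52 × 1.31 = 0.3385
σ²_T = Σσ²ᵢ + 2·Σσ_ij = 7.0962 + 2 × 1.7369 = 10.5700
α = (4/3)·(1 − 7.0962/10.5700) = 0.438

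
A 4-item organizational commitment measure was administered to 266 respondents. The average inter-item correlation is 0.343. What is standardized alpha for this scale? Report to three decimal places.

Standardized α = k·r̄ / (1 + (k−1)·r̄) = 4 × 0.343 / (1 + 3 × 0.343)
  = 1.3720 / 2.0290 = 0.676

α = 0.676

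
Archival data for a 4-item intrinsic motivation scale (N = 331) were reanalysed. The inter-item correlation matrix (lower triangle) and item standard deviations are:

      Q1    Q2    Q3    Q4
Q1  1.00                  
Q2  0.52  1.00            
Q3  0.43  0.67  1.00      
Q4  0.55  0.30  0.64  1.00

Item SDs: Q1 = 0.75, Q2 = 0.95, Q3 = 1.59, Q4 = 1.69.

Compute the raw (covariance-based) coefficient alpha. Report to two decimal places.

coefficient alpha = 0.78

Σσ²ᵢ = 0.75² + 0.95² + 1.59² + 1.69² = 6.8492
Covariances σ_ij = r_ij · s_i · s_j:
  σ(Q1,Q2) = 0.52 × 0.75 × 0.95 = 0.3705
  σ(Q1,Q3) = 0.43 × 0.75 × 1.59 = 0.5128
  σ(Q1,Q4) = 0.55 × 0.75 × 1.69 = 0.6971
  σ(Q2,Q3) = 0.67 × 0.95 × 1.59 = 1.0120
  σ(Q2,Q4) = 0.30 × 0.95 × 1.69 = 0.4816
  σ(Q3,Q4) = 0.64 × 1.59 × 1.69 = 1.7197
σ²_T = Σσ²ᵢ + 2·Σσ_ij = 6.8492 + 2 × 4.7937 = 16.4366
α = (4/3)·(1 − 6.8492/16.4366) = 0.78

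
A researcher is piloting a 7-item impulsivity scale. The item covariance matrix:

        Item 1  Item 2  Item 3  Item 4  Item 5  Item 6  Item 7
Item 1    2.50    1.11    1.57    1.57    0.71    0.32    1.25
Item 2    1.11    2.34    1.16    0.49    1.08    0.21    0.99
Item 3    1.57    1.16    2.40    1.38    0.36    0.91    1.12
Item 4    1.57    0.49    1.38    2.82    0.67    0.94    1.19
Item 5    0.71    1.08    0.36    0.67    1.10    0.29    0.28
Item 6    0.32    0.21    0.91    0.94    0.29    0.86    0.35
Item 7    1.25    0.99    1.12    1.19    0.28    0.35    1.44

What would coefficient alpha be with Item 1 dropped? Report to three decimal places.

Remaining items: Item 2, Item 3, Item 4, Item 5, Item 6, Item 7 (k = 6).
ΣVar(i) = 2.34 + 2.40 + 2.82 + 1.10 + 0.86 + 1.44 = 10.96
σ²_total = 10.96 + 2 × 11.42 = 33.80
α (item deleted) = (6/5)·(1 − 10.96/33.80) = 0.811

α = 0.811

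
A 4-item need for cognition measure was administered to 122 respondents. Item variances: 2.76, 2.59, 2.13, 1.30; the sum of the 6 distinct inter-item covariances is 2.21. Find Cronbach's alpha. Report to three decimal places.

sum of item variances = 2.76 + 2.59 + 2.13 + 1.30 = 8.78
Sum of distinct covariances = 2.21
Var(T) = sum of item variances + 2·Σcov = 8.78 + 2 × 2.21 = 13.20
α = (4/3)·(1 − 8.78/13.20) = 0.446

α = 0.446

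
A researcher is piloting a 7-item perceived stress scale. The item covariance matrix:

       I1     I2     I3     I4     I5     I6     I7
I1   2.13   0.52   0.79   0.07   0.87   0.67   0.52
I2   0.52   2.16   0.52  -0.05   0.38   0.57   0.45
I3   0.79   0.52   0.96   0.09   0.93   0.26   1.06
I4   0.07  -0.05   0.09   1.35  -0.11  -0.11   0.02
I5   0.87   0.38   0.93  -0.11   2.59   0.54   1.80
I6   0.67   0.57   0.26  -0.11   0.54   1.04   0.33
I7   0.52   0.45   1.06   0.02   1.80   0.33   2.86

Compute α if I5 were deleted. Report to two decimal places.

Remaining items: I1, I2, I3, I4, I6, I7 (k = 6).
sum of item variances = 2.13 + 2.16 + 0.96 + 1.35 + 1.04 + 2.86 = 10.50
σ²_total = 10.50 + 2 × 5.71 = 21.92
α (item deleted) = (6/5)·(1 − 10.50/21.92) = 0.63

α = 0.63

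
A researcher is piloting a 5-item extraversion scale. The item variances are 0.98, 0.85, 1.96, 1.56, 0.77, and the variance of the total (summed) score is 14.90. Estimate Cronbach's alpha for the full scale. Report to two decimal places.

sum of item variances = 0.98 + 0.85 + 1.96 + 1.56 + 0.77 = 6.12
α = (k/(k−1))·(1 − sum of item variances/σ²_T) = (5/4)·(1 − 6.12/14.90) = 0.74

α = 0.74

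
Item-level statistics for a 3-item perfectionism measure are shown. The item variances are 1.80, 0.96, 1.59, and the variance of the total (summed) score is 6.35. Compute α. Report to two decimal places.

Σσᵢ² = 1.80 + 0.96 + 1.59 = 4.35
α = (k/(k−1))·(1 − Σσᵢ²/total variance) = (3/2)·(1 − 4.35/6.35) = 0.47

α = 0.47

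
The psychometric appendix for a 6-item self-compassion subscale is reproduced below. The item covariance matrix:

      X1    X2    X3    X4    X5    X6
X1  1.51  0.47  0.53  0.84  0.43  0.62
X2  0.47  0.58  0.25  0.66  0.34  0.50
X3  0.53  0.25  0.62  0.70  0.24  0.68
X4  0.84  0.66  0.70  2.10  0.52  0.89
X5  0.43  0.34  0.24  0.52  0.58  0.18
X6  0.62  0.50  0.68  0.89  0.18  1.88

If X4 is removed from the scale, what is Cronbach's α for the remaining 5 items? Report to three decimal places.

Remaining items: X1, X2, X3, X5, X6 (k = 5).
ΣVar(i) = 1.51 + 0.58 + 0.62 + 0.58 + 1.88 = 5.17
Var(T) = 5.17 + 2 × 4.24 = 13.65
α (item deleted) = (5/4)·(1 − 5.17/13.65) = 0.777

α = 0.777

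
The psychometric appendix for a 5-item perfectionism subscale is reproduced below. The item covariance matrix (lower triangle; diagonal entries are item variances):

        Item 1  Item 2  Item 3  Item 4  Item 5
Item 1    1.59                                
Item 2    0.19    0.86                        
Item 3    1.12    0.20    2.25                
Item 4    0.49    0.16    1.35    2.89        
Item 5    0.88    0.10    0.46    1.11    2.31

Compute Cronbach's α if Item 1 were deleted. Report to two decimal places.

α = 0.60

Remaining items: Item 2, Item 3, Item 4, Item 5 (k = 4).
Σσᵢ² = 0.86 + 2.25 + 2.89 + 2.31 = 8.31
total variance = 8.31 + 2 × 3.38 = 15.07
α (item deleted) = (4/3)·(1 − 8.31/15.07) = 0.60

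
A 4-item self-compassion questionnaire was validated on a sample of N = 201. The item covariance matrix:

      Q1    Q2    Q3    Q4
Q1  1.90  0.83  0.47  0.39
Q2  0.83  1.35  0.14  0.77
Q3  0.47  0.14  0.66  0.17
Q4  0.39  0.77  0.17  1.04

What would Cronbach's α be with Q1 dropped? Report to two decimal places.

Cronbach's α = 0.62

Remaining items: Q2, Q3, Q4 (k = 3).
sum of item variances = 1.35 + 0.66 + 1.04 = 3.05
total variance = 3.05 + 2 × 1.08 = 5.21
α (item deleted) = (3/2)·(1 − 3.05/5.21) = 0.62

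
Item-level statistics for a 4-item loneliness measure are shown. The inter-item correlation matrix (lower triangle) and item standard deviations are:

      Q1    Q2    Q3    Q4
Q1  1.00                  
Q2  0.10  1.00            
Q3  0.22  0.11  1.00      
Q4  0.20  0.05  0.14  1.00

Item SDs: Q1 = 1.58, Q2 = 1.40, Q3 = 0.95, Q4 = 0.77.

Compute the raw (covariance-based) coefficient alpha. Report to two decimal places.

Σσ²ᵢ = 1.58² + 1.40² + 0.95² + 0.77² = 5.9518
Covariances σ_ij = r_ij · s_i · s_j:
  σ(Q1,Q2) = 0.10 × 1.58 × 1.40 = 0.2212
  σ(Q1,Q3) = 0.22 × 1.58 × 0.95 = 0.3302
  σ(Q1,Q4) = 0.20 × 1.58 × 0.77 = 0.2433
  σ(Q2,Q3) = 0.11 × 1.40 × 0.95 = 0.1463
  σ(Q2,Q4) = 0.05 × 1.40 × 0.77 = 0.0539
  σ(Q3,Q4) = 0.14 × 0.95 × 0.77 = 0.1024
σ²_T = Σσ²ᵢ + 2·Σσ_ij = 5.9518 + 2 × 1.0973 = 8.1464
α = (4/3)·(1 − 5.9518/8.1464) = 0.36

coefficient alpha = 0.36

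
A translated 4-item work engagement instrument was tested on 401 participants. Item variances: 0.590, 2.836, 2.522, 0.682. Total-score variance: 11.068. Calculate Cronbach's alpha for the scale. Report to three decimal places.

ΣVar(i) = 0.590 + 2.836 + 2.522 + 0.682 = 6.630
α = (k/(k−1))·(1 − ΣVar(i)/total variance) = (4/3)·(1 − 6.630/11.068) = 0.535

α = 0.535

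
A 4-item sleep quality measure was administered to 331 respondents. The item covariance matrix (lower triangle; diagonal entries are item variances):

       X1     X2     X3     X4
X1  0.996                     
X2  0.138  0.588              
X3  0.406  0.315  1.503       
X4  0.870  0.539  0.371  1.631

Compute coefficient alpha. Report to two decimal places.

α = 0.70

Σσᵢ² = 0.996 + 0.588 + 1.503 + 1.631 = 4.718
Sum of the distinct covariances = 2.639
Var(T) = 4.718 + 2 × 2.639 = 9.996
α = (k/(k−1))·(1 − Σσᵢ²/Var(T)) = (4/3)·(1 − 4.718/9.996) = 0.70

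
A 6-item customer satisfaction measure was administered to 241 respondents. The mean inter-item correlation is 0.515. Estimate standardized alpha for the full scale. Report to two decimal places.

Standardized α = k·r̄ / (1 + (k−1)·r̄) = 6 × 0.515 / (1 + 5 × 0.515)
  = 3.0900 / 3.5750 = 0.86

α = 0.86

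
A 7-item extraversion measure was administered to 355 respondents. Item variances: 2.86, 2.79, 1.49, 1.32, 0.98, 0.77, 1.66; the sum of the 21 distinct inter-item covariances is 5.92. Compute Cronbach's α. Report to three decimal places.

α = 0.583

Σσ²ᵢ = 2.86 + 2.79 + 1.49 + 1.32 + 0.98 + 0.77 + 1.66 = 11.87
Sum of distinct covariances = 5.92
σ²_T = Σσ²ᵢ + 2·Σcov = 11.87 + 2 × 5.92 = 23.71
α = (7/6)·(1 − 11.87/23.71) = 0.583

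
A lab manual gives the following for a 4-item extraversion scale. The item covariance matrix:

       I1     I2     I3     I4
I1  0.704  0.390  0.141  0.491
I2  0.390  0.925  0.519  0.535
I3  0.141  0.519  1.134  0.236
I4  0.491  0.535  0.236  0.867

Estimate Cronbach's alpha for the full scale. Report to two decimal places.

Σσ²ᵢ = 0.704 + 0.925 + 1.134 + 0.867 = 3.630
Σ_{i<j} σ_ij = 2.312
Var(T) = 3.630 + 2 × 2.312 = 8.254
α = (k/(k−1))·(1 − Σσ²ᵢ/Var(T)) = (4/3)·(1 − 3.630/8.254) = 0.75

α = 0.75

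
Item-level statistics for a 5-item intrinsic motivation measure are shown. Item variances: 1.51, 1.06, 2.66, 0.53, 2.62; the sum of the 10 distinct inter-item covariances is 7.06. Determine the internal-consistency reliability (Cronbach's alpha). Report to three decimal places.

α = 0.784

Σσᵢ² = 1.51 + 1.06 + 2.66 + 0.53 + 2.62 = 8.38
Sum of distinct covariances = 7.06
σ²_total = Σσᵢ² + 2·Σcov = 8.38 + 2 × 7.06 = 22.50
α = (5/4)·(1 − 8.38/22.50) = 0.784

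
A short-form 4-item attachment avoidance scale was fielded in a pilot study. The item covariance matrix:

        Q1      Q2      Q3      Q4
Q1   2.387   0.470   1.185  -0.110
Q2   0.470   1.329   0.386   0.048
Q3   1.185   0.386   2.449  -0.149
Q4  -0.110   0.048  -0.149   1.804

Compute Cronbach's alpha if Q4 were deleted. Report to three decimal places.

Remaining items: Q1, Q2, Q3 (k = 3).
Σσ²ᵢ = 2.387 + 1.329 + 2.449 = 6.165
σ²_total = 6.165 + 2 × 2.041 = 10.247
α (item deleted) = (3/2)·(1 − 6.165/10.247) = 0.598

α = 0.598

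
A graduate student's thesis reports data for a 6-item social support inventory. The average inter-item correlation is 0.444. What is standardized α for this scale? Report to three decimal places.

Standardized α = k·r̄ / (1 + (k−1)·r̄) = 6 × 0.444 / (1 + 5 × 0.444)
  = 2.6640 / 3.2200 = 0.827

standardized α = 0.827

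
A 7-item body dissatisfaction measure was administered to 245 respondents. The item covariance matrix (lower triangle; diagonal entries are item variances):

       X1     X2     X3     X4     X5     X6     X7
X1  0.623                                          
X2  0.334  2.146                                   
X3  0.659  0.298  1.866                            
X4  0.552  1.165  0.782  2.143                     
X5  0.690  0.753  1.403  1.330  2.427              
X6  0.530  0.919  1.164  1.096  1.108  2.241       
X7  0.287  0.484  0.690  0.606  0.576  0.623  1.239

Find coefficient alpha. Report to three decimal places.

coefficient alpha = 0.836

sum of item variances = 0.623 + 2.146 + 1.866 + 2.143 + 2.427 + 2.241 + 1.239 = 12.685
Sum of off-diagonal covariances = 16.049
σ²_total = 12.685 + 2 × 16.049 = 44.783
α = (k/(k−1))·(1 − sum of item variances/σ²_total) = (7/6)·(1 − 12.685/44.783) = 0.836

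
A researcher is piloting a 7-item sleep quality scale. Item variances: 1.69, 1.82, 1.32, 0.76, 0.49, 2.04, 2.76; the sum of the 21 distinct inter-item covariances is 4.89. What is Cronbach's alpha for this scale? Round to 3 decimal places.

α = 0.552

Σσᵢ² = 1.69 + 1.82 + 1.32 + 0.76 + 0.49 + 2.04 + 2.76 = 10.88
Sum of distinct covariances = 4.89
Var(T) = Σσᵢ² + 2·Σcov = 10.88 + 2 × 4.89 = 20.66
α = (7/6)·(1 − 10.88/20.66) = 0.552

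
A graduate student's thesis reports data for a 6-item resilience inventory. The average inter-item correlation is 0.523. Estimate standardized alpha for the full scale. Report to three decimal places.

Standardized α = k·r̄ / (1 + (k−1)·r̄) = 6 × 0.523 / (1 + 5 × 0.523)
  = 3.1380 / 3.6150 = 0.868

α = 0.868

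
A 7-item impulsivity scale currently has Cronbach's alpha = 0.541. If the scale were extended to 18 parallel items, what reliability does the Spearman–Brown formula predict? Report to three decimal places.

predicted reliability = 0.752

Length factor m = 18/7 = 2.5714
α' = m·α / (1 + (m−1)·α)
   = 18/7 × 0.541 / (1 + (18/7 − 1) × 0.541)
   = 1.3911 / 1.8501 = 0.752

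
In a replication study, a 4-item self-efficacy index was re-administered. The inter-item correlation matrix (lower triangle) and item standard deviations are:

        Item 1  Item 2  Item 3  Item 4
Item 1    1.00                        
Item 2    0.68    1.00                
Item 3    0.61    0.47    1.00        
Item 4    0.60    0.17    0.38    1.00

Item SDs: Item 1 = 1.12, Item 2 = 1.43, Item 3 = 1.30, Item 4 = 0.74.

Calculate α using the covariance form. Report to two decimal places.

α = 0.78

Σσ²ᵢ = 1.12² + 1.43² + 1.30² + 0.74² = 5.5369
Covariances σ_ij = r_ij · s_i · s_j:
  σ(Item 1,Item 2) = 0.68 × 1.12 × 1.43 = 1.0891
  σ(Item 1,Item 3) = 0.61 × 1.12 × 1.30 = 0.8882
  σ(Item 1,Item 4) = 0.60 × 1.12 × 0.74 = 0.4973
  σ(Item 2,Item 3) = 0.47 × 1.43 × 1.30 = 0.8737
  σ(Item 2,Item 4) = 0.17 × 1.43 × 0.74 = 0.1799
  σ(Item 3,Item 4) = 0.38 × 1.30 × 0.74 = 0.3656
σ²_T = Σσ²ᵢ + 2·Σσ_ij = 5.5369 + 2 × 3.8938 = 13.3245
α = (4/3)·(1 − 5.5369/13.3245) = 0.78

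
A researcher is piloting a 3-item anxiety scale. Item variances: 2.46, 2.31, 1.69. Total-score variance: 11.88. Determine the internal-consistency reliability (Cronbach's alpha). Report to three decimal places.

ΣVar(i) = 2.46 + 2.31 + 1.69 = 6.46
α = (k/(k−1))·(1 − ΣVar(i)/Var(T)) = (3/2)·(1 − 6.46/11.88) = 0.684

Cronbach's alpha = 0.684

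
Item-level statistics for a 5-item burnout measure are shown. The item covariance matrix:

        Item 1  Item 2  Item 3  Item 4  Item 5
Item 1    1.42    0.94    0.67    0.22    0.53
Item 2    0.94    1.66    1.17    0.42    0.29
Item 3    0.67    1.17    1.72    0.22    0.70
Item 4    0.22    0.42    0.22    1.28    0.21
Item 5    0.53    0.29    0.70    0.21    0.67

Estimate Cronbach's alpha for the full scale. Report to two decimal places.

Cronbach's alpha = 0.77

sum of item variances = 1.42 + 1.66 + 1.72 + 1.28 + 0.67 = 6.75
Sum of off-diagonal covariances = 5.37
total variance = 6.75 + 2 × 5.37 = 17.49
α = (k/(k−1))·(1 − sum of item variances/total variance) = (5/4)·(1 − 6.75/17.49) = 0.77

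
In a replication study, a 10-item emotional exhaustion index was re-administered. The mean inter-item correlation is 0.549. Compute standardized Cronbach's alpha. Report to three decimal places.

Standardized α = k·r̄ / (1 + (k−1)·r̄) = 10 × 0.549 / (1 + 9 × 0.549)
  = 5.4900 / 5.9410 = 0.924

standardized Cronbach's alpha = 0.924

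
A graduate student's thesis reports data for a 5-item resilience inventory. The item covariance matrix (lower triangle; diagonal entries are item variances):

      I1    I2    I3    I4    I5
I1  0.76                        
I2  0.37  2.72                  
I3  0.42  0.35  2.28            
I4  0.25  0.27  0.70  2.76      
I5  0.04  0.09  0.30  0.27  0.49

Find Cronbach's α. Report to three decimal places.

sum of item variances = 0.76 + 2.72 + 2.28 + 2.76 + 0.49 = 9.01
Sum of off-diagonal covariances = 3.06
Var(T) = 9.01 + 2 × 3.06 = 15.13
α = (k/(k−1))·(1 − sum of item variances/Var(T)) = (5/4)·(1 − 9.01/15.13) = 0.506

Cronbach's α = 0.506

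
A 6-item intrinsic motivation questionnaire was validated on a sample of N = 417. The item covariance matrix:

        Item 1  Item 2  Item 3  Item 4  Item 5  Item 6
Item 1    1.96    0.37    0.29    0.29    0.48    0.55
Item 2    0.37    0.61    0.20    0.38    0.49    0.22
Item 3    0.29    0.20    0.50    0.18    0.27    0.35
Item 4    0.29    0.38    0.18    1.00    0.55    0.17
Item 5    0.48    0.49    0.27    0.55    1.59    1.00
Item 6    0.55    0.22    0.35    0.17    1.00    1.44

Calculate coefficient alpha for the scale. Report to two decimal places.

Σσᵢ² = 1.96 + 0.61 + 0.50 + 1.00 + 1.59 + 1.44 = 7.10
Σ_{i<j} σ_ij = 5.79
σ²_T = 7.10 + 2 × 5.79 = 18.68
α = (k/(k−1))·(1 − Σσᵢ²/σ²_T) = (6/5)·(1 − 7.10/18.68) = 0.74

α = 0.74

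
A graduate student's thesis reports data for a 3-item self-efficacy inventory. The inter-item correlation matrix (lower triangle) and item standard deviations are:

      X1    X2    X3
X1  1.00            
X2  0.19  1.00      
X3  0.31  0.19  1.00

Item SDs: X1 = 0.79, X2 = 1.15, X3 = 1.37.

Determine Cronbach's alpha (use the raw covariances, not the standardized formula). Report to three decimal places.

α = 0.445

Σσ²ᵢ = 0.79² + 1.15² + 1.37² = 3.8235
Covariances σ_ij = r_ij · s_i · s_j:
  σ(X1,X2) = 0.19 × 0.79 × 1.15 = 0.1726
  σ(X1,X3) = 0.31 × 0.79 × 1.37 = 0.3355
  σ(X2,X3) = 0.19 × 1.15 × 1.37 = 0.2993
σ²_T = Σσ²ᵢ + 2·Σσ_ij = 3.8235 + 2 × 0.8074 = 5.4383
α = (3/2)·(1 − 3.8235/5.4383) = 0.445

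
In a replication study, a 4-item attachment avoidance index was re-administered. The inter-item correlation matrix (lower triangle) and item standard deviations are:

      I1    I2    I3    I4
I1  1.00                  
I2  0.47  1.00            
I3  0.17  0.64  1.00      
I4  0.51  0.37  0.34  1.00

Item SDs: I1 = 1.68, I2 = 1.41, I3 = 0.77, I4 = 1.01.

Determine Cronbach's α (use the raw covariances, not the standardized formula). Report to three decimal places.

Σσ²ᵢ = 1.68² + 1.41² + 0.77² + 1.01² = 6.4235
Covariances σ_ij = r_ij · s_i · s_j:
  σ(I1,I2) = 0.47 × 1.68 × 1.41 = 1.1133
  σ(I1,I3) = 0.17 × 1.68 × 0.77 = 0.2199
  σ(I1,I4) = 0.51 × 1.68 × 1.01 = 0.8654
  σ(I2,I3) = 0.64 × 1.41 × 0.77 = 0.6948
  σ(I2,I4) = 0.37 × 1.41 × 1.01 = 0.5269
  σ(I3,I4) = 0.34 × 0.77 × 1.01 = 0.2644
σ²_T = Σσ²ᵢ + 2·Σσ_ij = 6.4235 + 2 × 3.6847 = 13.7929
α = (4/3)·(1 − 6.4235/13.7929) = 0.712

Cronbach's α = 0.712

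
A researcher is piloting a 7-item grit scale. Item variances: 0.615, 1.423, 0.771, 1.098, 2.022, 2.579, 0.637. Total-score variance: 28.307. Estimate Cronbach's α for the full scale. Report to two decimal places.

Σσ²ᵢ = 0.615 + 1.423 + 0.771 + 1.098 + 2.022 + 2.579 + 0.637 = 9.145
α = (k/(k−1))·(1 − Σσ²ᵢ/σ²_T) = (7/6)·(1 − 9.145/28.307) = 0.79

Cronbach's α = 0.79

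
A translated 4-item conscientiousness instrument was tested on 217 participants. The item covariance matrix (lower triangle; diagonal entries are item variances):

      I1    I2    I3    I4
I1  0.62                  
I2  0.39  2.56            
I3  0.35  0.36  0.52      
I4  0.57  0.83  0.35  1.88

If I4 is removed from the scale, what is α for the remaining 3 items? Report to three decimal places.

Remaining items: I1, I2, I3 (k = 3).
sum of item variances = 0.62 + 2.56 + 0.52 = 3.70
total variance = 3.70 + 2 × 1.10 = 5.90
α (item deleted) = (3/2)·(1 − 3.70/5.90) = 0.559

α = 0.559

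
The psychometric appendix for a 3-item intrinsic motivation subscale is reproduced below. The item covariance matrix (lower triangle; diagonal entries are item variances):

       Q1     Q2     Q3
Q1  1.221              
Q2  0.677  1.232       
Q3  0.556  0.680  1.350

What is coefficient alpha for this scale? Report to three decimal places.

Σσ²ᵢ = 1.221 + 1.232 + 1.350 = 3.803
Sum of off-diagonal covariances = 1.913
σ²_total = 3.803 + 2 × 1.913 = 7.629
α = (k/(k−1))·(1 − Σσ²ᵢ/σ²_total) = (3/2)·(1 − 3.803/7.629) = 0.752

coefficient alpha = 0.752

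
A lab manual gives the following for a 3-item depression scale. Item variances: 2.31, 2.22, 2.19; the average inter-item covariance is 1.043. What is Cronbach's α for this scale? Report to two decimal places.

α = 0.72

Σσᵢ² = 2.31 + 2.22 + 2.19 = 6.72
Sum of the 3 distinct covariances = 3 × 1.043 = 3.129
σ²_T = Σσᵢ² + 2·Σcov = 6.72 + 2 × 3.129 = 12.978
α = (3/2)·(1 − 6.72/12.978) = 0.72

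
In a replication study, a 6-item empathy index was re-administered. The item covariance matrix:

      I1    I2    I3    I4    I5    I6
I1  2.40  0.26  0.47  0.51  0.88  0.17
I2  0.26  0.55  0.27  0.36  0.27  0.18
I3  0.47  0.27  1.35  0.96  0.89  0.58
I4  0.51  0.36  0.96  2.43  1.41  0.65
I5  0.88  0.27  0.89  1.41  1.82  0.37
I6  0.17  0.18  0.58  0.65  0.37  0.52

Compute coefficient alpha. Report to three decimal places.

α = 0.774

ΣVar(i) = 2.40 + 0.55 + 1.35 + 2.43 + 1.82 + 0.52 = 9.07
Sum of off-diagonal covariances = 8.23
σ²_total = 9.07 + 2 × 8.23 = 25.53
α = (k/(k−1))·(1 − ΣVar(i)/σ²_total) = (6/5)·(1 − 9.07/25.53) = 0.774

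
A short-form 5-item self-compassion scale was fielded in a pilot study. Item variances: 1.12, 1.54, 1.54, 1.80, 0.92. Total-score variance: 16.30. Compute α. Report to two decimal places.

Σσ²ᵢ = 1.12 + 1.54 + 1.54 + 1.80 + 0.92 = 6.92
α = (k/(k−1))·(1 − Σσ²ᵢ/σ²_T) = (5/4)·(1 − 6.92/16.30) = 0.72

α = 0.72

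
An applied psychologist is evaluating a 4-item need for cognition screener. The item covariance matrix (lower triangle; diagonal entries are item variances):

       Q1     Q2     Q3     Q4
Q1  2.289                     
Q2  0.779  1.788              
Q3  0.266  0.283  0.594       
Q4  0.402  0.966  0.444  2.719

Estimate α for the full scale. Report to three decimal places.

sum of item variances = 2.289 + 1.788 + 0.594 + 2.719 = 7.390
Sum of the distinct covariances = 3.140
total variance = 7.390 + 2 × 3.140 = 13.670
α = (k/(k−1))·(1 − sum of item variances/total variance) = (4/3)·(1 − 7.390/13.670) = 0.613

α = 0.613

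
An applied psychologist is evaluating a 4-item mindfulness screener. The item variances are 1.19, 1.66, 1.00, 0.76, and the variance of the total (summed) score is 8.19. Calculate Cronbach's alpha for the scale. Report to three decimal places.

α = 0.583

sum of item variances = 1.19 + 1.66 + 1.00 + 0.76 = 4.61
α = (k/(k−1))·(1 − sum of item variances/Var(T)) = (4/3)·(1 − 4.61/8.19) = 0.583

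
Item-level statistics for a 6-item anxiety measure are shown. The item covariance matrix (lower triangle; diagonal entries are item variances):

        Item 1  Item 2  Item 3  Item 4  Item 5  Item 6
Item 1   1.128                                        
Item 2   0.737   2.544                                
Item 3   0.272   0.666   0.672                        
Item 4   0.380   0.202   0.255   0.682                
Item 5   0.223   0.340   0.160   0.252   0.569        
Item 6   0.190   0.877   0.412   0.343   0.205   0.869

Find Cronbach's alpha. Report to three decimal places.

Cronbach's alpha = 0.757

ΣVar(i) = 1.128 + 2.544 + 0.672 + 0.682 + 0.569 + 0.869 = 6.464
Sum of the distinct covariances = 5.514
Var(T) = 6.464 + 2 × 5.514 = 17.492
α = (k/(k−1))·(1 − ΣVar(i)/Var(T)) = (6/5)·(1 − 6.464/17.492) = 0.757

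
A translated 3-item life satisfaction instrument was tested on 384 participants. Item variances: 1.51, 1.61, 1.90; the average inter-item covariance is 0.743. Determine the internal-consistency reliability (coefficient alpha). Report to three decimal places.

Σσ²ᵢ = 1.51 + 1.61 + 1.90 = 5.02
Sum of the 3 distinct covariances = 3 × 0.743 = 2.229
Var(T) = Σσ²ᵢ + 2·Σcov = 5.02 + 2 × 2.229 = 9.478
α = (3/2)·(1 − 5.02/9.478) = 0.706

coefficient alpha = 0.706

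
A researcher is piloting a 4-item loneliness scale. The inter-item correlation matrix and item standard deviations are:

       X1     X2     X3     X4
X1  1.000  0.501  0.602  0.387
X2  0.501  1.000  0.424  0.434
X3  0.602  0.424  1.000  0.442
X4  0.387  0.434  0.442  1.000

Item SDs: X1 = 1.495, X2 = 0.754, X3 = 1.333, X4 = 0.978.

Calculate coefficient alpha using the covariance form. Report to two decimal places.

coefficient alpha = 0.76

Σσ²ᵢ = 1.495² + 0.754² + 1.333² + 0.978² = 5.5369
Covariances σ_ij = r_ij · s_i · s_j:
  σ(X1,X2) = 0.501 × 1.495 × 0.754 = 0.5647
  σ(X1,X3) = 0.602 × 1.495 × 1.333 = 1.1997
  σ(X1,X4) = 0.387 × 1.495 × 0.978 = 0.5658
  σ(X2,X3) = 0.424 × 0.754 × 1.333 = 0.4262
  σ(X2,X4) = 0.434 × 0.754 × 0.978 = 0.3200
  σ(X3,X4) = 0.442 × 1.333 × 0.978 = 0.5762
σ²_T = Σσ²ᵢ + 2·Σσ_ij = 5.5369 + 2 × 3.6526 = 12.8421
α = (4/3)·(1 − 5.5369/12.8421) = 0.76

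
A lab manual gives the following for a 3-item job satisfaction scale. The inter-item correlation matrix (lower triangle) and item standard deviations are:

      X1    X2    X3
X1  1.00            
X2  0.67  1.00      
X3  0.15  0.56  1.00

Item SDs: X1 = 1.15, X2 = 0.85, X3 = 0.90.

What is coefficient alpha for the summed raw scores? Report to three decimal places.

α = 0.697

Σσ²ᵢ = 1.15² + 0.85² + 0.90² = 2.8550
Covariances σ_ij = r_ij · s_i · s_j:
  σ(X1,X2) = 0.67 × 1.15 × 0.85 = 0.6549
  σ(X1,X3) = 0.15 × 1.15 × 0.90 = 0.1552
  σ(X2,X3) = 0.56 × 0.85 × 0.90 = 0.4284
σ²_T = Σσ²ᵢ + 2·Σσ_ij = 2.8550 + 2 × 1.2385 = 5.3320
α = (3/2)·(1 − 2.8550/5.3320) = 0.697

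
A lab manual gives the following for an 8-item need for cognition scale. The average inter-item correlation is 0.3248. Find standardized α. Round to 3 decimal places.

Standardized α = k·r̄ / (1 + (k−1)·r̄) = 8 × 0.3248 / (1 + 7 × 0.3248)
  = 2.5984 / 3.2736 = 0.794

standardized α = 0.794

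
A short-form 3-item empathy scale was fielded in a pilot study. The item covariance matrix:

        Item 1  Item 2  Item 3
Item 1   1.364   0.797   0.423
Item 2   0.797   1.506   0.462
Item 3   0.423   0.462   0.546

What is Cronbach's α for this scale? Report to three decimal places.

sum of item variances = 1.364 + 1.506 + 0.546 = 3.416
Sum of off-diagonal covariances = 1.682
σ²_T = 3.416 + 2 × 1.682 = 6.780
α = (k/(k−1))·(1 − sum of item variances/σ²_T) = (3/2)·(1 − 3.416/6.780) = 0.744

Cronbach's α = 0.744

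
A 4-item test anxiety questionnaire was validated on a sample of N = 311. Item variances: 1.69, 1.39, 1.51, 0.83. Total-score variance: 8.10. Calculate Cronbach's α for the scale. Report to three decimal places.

Cronbach's α = 0.441

ΣVar(i) = 1.69 + 1.39 + 1.51 + 0.83 = 5.42
α = (k/(k−1))·(1 − ΣVar(i)/total variance) = (4/3)·(1 − 5.42/8.10) = 0.441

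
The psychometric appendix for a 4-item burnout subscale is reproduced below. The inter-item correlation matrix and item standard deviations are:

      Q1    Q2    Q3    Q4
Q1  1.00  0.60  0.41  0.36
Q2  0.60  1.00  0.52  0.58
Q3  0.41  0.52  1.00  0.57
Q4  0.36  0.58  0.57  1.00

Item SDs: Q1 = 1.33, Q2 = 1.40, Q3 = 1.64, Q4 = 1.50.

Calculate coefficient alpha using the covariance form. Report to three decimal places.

Σσ²ᵢ = 1.33² + 1.40² + 1.64² + 1.50² = 8.6685
Covariances σ_ij = r_ij · s_i · s_j:
  σ(Q1,Q2) = 0.60 × 1.33 × 1.40 = 1.1172
  σ(Q1,Q3) = 0.41 × 1.33 × 1.64 = 0.8943
  σ(Q1,Q4) = 0.36 × 1.33 × 1.50 = 0.7182
  σ(Q2,Q3) = 0.52 × 1.40 × 1.64 = 1.1939
  σ(Q2,Q4) = 0.58 × 1.40 × 1.50 = 1.2180
  σ(Q3,Q4) = 0.57 × 1.64 × 1.50 = 1.4022
σ²_T = Σσ²ᵢ + 2·Σσ_ij = 8.6685 + 2 × 6.5438 = 21.7561
α = (4/3)·(1 − 8.6685/21.7561) = 0.802

coefficient alpha = 0.802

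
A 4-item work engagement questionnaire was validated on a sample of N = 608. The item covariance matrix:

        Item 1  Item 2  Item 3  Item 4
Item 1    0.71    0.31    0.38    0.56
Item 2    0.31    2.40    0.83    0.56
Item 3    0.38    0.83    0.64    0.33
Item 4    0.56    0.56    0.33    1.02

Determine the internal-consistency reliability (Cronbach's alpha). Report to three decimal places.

sum of item variances = 0.71 + 2.40 + 0.64 + 1.02 = 4.77
Sum of off-diagonal covariances = 2.97
σ²_T = 4.77 + 2 × 2.97 = 10.71
α = (k/(k−1))·(1 − sum of item variances/σ²_T) = (4/3)·(1 − 4.77/10.71) = 0.739

α = 0.739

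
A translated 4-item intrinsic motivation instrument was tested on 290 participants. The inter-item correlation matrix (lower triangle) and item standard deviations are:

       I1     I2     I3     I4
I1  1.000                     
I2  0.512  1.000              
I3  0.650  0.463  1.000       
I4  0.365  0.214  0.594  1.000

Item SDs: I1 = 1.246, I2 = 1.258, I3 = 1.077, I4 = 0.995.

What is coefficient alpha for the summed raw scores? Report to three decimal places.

Σσ²ᵢ = 1.246² + 1.258² + 1.077² + 0.995² = 5.2850
Covariances σ_ij = r_ij · s_i · s_j:
  σ(I1,I2) = 0.512 × 1.246 × 1.258 = 0.8025
  σ(I1,I3) = 0.650 × 1.246 × 1.077 = 0.8723
  σ(I1,I4) = 0.365 × 1.246 × 0.995 = 0.4525
  σ(I2,I3) = 0.463 × 1.258 × 1.077 = 0.6273
  σ(I2,I4) = 0.214 × 1.258 × 0.995 = 0.2679
  σ(I3,I4) = 0.594 × 1.077 × 0.995 = 0.6365
σ²_T = Σσ²ᵢ + 2·Σσ_ij = 5.2850 + 2 × 3.6590 = 12.6030
α = (4/3)·(1 − 5.2850/12.6030) = 0.774

coefficient alpha = 0.774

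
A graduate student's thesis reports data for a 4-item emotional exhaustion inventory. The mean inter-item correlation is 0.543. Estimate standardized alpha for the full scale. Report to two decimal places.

α = 0.83

Standardized α = k·r̄ / (1 + (k−1)·r̄) = 4 × 0.543 / (1 + 3 × 0.543)
  = 2.1720 / 2.6290 = 0.83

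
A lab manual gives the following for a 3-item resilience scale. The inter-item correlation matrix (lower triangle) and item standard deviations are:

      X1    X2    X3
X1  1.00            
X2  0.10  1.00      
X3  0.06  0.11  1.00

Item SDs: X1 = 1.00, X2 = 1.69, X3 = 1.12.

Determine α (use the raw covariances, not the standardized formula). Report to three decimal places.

α = 0.222

Σσ²ᵢ = 1.00² + 1.69² + 1.12² = 5.1105
Covariances σ_ij = r_ij · s_i · s_j:
  σ(X1,X2) = 0.10 × 1.00 × 1.69 = 0.1690
  σ(X1,X3) = 0.06 × 1.00 × 1.12 = 0.0672
  σ(X2,X3) = 0.11 × 1.69 × 1.12 = 0.2082
σ²_T = Σσ²ᵢ + 2·Σσ_ij = 5.1105 + 2 × 0.4444 = 5.9993
α = (3/2)·(1 − 5.1105/5.9993) = 0.222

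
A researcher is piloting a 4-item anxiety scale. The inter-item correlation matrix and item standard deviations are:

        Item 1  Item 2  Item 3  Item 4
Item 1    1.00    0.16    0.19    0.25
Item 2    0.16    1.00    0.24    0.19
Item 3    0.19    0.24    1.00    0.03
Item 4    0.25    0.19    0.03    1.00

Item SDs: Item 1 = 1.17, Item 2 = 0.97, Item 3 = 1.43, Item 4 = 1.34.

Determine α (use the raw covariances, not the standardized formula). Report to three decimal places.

α = 0.443

Σσ²ᵢ = 1.17² + 0.97² + 1.43² + 1.34² = 6.1503
Covariances σ_ij = r_ij · s_i · s_j:
  σ(Item 1,Item 2) = 0.16 × 1.17 × 0.97 = 0.1816
  σ(Item 1,Item 3) = 0.19 × 1.17 × 1.43 = 0.3179
  σ(Item 1,Item 4) = 0.25 × 1.17 × 1.34 = 0.3920
  σ(Item 2,Item 3) = 0.24 × 0.97 × 1.43 = 0.3329
  σ(Item 2,Item 4) = 0.19 × 0.97 × 1.34 = 0.2470
  σ(Item 3,Item 4) = 0.03 × 1.43 × 1.34 = 0.0575
σ²_T = Σσ²ᵢ + 2·Σσ_ij = 6.1503 + 2 × 1.5289 = 9.2081
α = (4/3)·(1 − 6.1503/9.2081) = 0.443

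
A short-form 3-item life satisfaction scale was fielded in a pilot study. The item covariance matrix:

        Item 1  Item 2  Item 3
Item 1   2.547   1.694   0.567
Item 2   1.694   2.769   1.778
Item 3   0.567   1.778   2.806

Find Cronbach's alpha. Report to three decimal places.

Cronbach's alpha = 0.748

sum of item variances = 2.547 + 2.769 + 2.806 = 8.122
Sum of the distinct covariances = 4.039
σ²_total = 8.122 + 2 × 4.039 = 16.200
α = (k/(k−1))·(1 − sum of item variances/σ²_total) = (3/2)·(1 − 8.122/16.200) = 0.748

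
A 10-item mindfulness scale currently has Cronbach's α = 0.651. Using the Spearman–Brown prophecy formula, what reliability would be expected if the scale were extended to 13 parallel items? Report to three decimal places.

Length factor m = 13/10 = 1.3000
α' = m·α / (1 + (m−1)·α)
   = 13/10 × 0.651 / (1 + (13/10 − 1) × 0.651)
   = 0.8463 / 1.1953 = 0.708

predicted reliability = 0.708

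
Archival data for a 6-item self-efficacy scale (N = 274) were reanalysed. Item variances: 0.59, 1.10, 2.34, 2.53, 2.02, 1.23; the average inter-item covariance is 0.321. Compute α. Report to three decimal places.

α = 0.594

ΣVar(i) = 0.59 + 1.10 + 2.34 + 2.53 + 2.02 + 1.23 = 9.81
Sum of the 15 distinct covariances = 15 × 0.321 = 4.815
Var(T) = ΣVar(i) + 2·Σcov = 9.81 + 2 × 4.815 = 19.440
α = (6/5)·(1 − 9.81/19.440) = 0.594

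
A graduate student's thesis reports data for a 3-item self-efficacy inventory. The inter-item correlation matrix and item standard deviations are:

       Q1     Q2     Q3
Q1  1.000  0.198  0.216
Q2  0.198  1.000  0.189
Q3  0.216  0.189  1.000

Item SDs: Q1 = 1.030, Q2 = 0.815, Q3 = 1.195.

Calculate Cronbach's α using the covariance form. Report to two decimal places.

Σσ²ᵢ = 1.030² + 0.815² + 1.195² = 3.1532
Covariances σ_ij = r_ij · s_i · s_j:
  σ(Q1,Q2) = 0.198 × 1.030 × 0.815 = 0.1662
  σ(Q1,Q3) = 0.216 × 1.030 × 1.195 = 0.2659
  σ(Q2,Q3) = 0.189 × 0.815 × 1.195 = 0.1841
σ²_T = Σσ²ᵢ + 2·Σσ_ij = 3.1532 + 2 × 0.6162 = 4.3856
α = (3/2)·(1 − 3.1532/4.3856) = 0.42

Cronbach's α = 0.42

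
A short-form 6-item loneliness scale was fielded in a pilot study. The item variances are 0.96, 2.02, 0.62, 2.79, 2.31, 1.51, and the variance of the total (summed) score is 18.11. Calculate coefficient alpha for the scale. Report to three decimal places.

coefficient alpha = 0.523

ΣVar(i) = 0.96 + 2.02 + 0.62 + 2.79 + 2.31 + 1.51 = 10.21
α = (k/(k−1))·(1 − ΣVar(i)/total variance) = (6/5)·(1 − 10.21/18.11) = 0.523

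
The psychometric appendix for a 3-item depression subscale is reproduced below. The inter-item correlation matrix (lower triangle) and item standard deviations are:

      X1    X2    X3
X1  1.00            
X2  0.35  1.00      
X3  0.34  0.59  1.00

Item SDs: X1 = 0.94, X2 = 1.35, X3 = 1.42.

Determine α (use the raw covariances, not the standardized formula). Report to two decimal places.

Σσ²ᵢ = 0.94² + 1.35² + 1.42² = 4.7225
Covariances σ_ij = r_ij · s_i · s_j:
  σ(X1,X2) = 0.35 × 0.94 × 1.35 = 0.4441
  σ(X1,X3) = 0.34 × 0.94 × 1.42 = 0.4538
  σ(X2,X3) = 0.59 × 1.35 × 1.42 = 1.1310
σ²_T = Σσ²ᵢ + 2·Σσ_ij = 4.7225 + 2 × 2.0289 = 8.7803
α = (3/2)·(1 − 4.7225/8.7803) = 0.69

α = 0.69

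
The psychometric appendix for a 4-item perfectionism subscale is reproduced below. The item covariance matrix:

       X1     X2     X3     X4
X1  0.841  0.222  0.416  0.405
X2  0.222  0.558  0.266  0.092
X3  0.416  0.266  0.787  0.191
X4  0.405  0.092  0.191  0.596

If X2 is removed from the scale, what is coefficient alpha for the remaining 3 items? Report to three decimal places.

Remaining items: X1, X3, X4 (k = 3).
Σσᵢ² = 0.841 + 0.787 + 0.596 = 2.224
σ²_T = 2.224 + 2 × 1.012 = 4.248
α (item deleted) = (3/2)·(1 − 2.224/4.248) = 0.715

coefficient alpha = 0.715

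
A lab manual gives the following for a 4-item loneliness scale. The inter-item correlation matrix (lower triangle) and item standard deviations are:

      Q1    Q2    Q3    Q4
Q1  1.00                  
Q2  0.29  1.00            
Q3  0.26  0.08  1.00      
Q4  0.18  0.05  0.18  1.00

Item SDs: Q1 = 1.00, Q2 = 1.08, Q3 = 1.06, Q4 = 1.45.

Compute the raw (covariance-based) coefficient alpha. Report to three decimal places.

Σσ²ᵢ = 1.00² + 1.08² + 1.06² + 1.45² = 5.3925
Covariances σ_ij = r_ij · s_i · s_j:
  σ(Q1,Q2) = 0.29 × 1.00 × 1.08 = 0.3132
  σ(Q1,Q3) = 0.26 × 1.00 × 1.06 = 0.2756
  σ(Q1,Q4) = 0.18 × 1.00 × 1.45 = 0.2610
  σ(Q2,Q3) = 0.08 × 1.08 × 1.06 = 0.0916
  σ(Q2,Q4) = 0.05 × 1.08 × 1.45 = 0.0783
  σ(Q3,Q4) = 0.18 × 1.06 × 1.45 = 0.2767
σ²_T = Σσ²ᵢ + 2·Σσ_ij = 5.3925 + 2 × 1.2964 = 7.9853
α = (4/3)·(1 − 5.3925/7.9853) = 0.433

coefficient alpha = 0.433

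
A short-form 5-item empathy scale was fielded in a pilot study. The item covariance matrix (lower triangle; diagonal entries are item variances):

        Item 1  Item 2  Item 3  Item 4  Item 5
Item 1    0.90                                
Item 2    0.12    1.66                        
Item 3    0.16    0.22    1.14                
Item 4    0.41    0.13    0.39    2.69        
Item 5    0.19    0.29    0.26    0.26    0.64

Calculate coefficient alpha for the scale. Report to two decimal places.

coefficient alpha = 0.51

ΣVar(i) = 0.90 + 1.66 + 1.14 + 2.69 + 0.64 = 7.03
Sum of off-diagonal covariances = 2.43
Var(T) = 7.03 + 2 × 2.43 = 11.89
α = (k/(k−1))·(1 − ΣVar(i)/Var(T)) = (5/4)·(1 − 7.03/11.89) = 0.51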